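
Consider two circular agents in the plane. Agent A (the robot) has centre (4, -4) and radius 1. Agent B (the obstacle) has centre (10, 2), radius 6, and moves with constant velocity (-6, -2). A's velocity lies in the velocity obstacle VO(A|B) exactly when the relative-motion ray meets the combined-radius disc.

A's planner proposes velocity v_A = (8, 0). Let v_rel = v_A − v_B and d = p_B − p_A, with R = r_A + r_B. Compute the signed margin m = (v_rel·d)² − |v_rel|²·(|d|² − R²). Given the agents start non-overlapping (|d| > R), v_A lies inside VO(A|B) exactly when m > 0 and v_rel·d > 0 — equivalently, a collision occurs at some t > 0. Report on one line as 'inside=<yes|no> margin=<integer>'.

d = (6, 6),  |d|² = 72;  R = 1+6 = 7,  c = 72−7² = 23
v_rel = (14, 2),  |v_rel|² = 200;  v_rel·d = (14)·(6) + (2)·(6) = 96
200·t² − 192·t + 23 = 0  ⇒  m = 96² − 200·23 = 4616
m = 4616 > 0,  v_rel·d = 96 > 0  ⇒  inside

inside=yes margin=4616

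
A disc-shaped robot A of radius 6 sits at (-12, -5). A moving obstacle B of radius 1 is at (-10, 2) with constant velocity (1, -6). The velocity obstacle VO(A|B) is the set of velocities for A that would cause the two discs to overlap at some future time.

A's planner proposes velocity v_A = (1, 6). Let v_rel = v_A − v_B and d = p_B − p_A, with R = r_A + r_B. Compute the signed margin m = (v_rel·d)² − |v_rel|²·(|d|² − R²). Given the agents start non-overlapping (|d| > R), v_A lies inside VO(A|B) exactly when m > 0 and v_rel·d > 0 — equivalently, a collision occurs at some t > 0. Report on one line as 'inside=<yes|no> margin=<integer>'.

d = (2, 7),  |d|² = 53;  R = 6+1 = 7,  c = 53−7² = 4
v_rel = (0, 12),  |v_rel|² = 144;  v_rel·d = (0)·(2) + (12)·(7) = 84
144·t² − 168·t + 4 = 0  ⇒  m = 84² − 144·4 = 6480
m = 6480 > 0,  v_rel·d = 84 > 0  ⇒  inside

inside=yes margin=6480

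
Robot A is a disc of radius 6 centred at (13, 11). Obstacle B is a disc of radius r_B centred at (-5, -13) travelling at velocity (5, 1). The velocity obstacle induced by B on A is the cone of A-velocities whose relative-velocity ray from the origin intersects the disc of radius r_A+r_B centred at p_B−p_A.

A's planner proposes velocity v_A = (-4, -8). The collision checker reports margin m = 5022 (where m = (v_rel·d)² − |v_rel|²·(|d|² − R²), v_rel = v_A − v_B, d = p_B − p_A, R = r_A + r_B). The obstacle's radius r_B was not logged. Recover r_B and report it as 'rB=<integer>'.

m = 5022
d = (-18, -24);  v_rel = (-9, -9),  |v_rel|² = 162
v_rel×d = (-9)·(-24) − (-9)·(-18) = 54
since m = R²·162 − 54²:  R² = (2916 + 5022) / 162 = 49
R = √49 = 7  ⇒  r_B = 7 − 6 = 1

rB=1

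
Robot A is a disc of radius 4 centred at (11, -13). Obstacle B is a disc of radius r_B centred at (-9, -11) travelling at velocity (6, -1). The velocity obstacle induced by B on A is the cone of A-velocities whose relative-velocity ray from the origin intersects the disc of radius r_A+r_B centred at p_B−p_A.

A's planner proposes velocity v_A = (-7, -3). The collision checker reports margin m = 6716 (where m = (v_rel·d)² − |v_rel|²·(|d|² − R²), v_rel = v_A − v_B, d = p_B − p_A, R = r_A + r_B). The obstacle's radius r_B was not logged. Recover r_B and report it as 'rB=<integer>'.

m = 6716
d = (-20, 2);  v_rel = (-13, -2),  |v_rel|² = 173
v_rel×d = (-13)·(2) − (-2)·(-20) = -66
since m = R²·173 − (-66)²:  R² = (4356 + 6716) / 173 = 64
R = √64 = 8  ⇒  r_B = 8 − 4 = 4

rB=4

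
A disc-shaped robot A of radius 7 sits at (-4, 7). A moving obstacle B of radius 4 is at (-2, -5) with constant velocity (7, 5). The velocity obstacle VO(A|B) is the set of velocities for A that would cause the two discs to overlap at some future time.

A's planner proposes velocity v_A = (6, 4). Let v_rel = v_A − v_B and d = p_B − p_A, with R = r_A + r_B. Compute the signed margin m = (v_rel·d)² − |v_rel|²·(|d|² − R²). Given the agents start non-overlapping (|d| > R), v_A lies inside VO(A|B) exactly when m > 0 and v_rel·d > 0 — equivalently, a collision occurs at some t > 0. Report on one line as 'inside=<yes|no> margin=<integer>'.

d = (2, -12),  |d|² = 148;  R = 7+4 = 11,  c = 148−11² = 27
v_rel = (-1, -1),  |v_rel|² = 2;  v_rel·d = (-1)·(2) + (-1)·(-12) = 10
2·t² − 20·t + 27 = 0  ⇒  m = 10² − 2·27 = 46
m = 46 > 0,  v_rel·d = 10 > 0  ⇒  inside

inside=yes margin=46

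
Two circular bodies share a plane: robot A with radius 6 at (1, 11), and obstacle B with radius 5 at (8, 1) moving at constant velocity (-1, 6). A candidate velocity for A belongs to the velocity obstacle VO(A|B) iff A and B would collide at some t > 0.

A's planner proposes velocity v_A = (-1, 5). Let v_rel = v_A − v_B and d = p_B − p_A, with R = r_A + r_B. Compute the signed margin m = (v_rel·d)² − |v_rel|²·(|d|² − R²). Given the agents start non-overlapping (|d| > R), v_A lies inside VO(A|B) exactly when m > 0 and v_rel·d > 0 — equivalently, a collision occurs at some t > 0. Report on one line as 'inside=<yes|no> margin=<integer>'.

d = (7, -10),  |d|² = 149;  R = 6+5 = 11,  c = 149−11² = 28
v_rel = (0, -1),  |v_rel|² = 1;  v_rel·d = (0)·(7) + (-1)·(-10) = 10
1·t² − 20·t + 28 = 0  ⇒  m = 10² − 1·28 = 72
m = 72 > 0,  v_rel·d = 10 > 0  ⇒  inside

inside=yes margin=72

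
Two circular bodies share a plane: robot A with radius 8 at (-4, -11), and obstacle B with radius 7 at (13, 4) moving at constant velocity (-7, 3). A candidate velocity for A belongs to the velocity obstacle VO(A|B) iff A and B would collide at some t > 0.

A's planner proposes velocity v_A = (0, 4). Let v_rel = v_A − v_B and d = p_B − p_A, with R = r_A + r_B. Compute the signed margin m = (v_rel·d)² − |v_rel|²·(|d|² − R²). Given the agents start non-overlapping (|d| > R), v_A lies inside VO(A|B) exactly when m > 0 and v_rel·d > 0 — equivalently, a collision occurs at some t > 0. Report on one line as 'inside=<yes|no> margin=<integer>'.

d = (17, 15),  |d|² = 514;  R = 8+7 = 15,  c = 514−15² = 289
v_rel = (7, 1),  |v_rel|² = 50;  v_rel·d = (7)·(17) + (1)·(15) = 134
50·t² − 268·t + 289 = 0  ⇒  m = 134² − 50·289 = 3506
m = 3506 > 0,  v_rel·d = 134 > 0  ⇒  inside

inside=yes margin=3506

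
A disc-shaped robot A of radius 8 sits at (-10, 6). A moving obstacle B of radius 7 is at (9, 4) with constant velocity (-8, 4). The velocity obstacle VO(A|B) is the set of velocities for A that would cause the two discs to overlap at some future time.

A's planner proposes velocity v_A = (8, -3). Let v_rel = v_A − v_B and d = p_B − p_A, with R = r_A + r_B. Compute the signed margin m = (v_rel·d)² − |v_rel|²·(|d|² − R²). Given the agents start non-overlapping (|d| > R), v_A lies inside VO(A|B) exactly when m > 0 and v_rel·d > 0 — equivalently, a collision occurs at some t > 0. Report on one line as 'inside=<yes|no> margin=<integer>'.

d = (19, -2),  |d|² = 365;  R = 8+7 = 15,  c = 365−15² = 140
v_rel = (16, -7),  |v_rel|² = 305;  v_rel·d = (16)·(19) + (-7)·(-2) = 318
305·t² − 636·t + 140 = 0  ⇒  m = 318² − 305·140 = 58424
m = 58424 > 0,  v_rel·d = 318 > 0  ⇒  inside

inside=yes margin=58424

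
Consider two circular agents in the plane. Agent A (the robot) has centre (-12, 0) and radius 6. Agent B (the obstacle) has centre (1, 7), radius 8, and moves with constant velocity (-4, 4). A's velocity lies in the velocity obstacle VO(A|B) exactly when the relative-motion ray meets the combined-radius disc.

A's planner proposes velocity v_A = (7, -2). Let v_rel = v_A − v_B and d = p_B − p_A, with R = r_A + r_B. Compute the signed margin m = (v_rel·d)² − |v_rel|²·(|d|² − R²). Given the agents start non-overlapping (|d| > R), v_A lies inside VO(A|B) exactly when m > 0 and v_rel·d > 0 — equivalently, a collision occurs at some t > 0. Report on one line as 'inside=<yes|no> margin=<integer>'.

d = (13, 7),  |d|² = 218;  R = 6+8 = 14,  c = 218−14² = 22
v_rel = (11, -6),  |v_rel|² = 157;  v_rel·d = (11)·(13) + (-6)·(7) = 101
157·t² − 202·t + 22 = 0  ⇒  m = 101² − 157·22 = 6747
m = 6747 > 0,  v_rel·d = 101 > 0  ⇒  inside

inside=yes margin=6747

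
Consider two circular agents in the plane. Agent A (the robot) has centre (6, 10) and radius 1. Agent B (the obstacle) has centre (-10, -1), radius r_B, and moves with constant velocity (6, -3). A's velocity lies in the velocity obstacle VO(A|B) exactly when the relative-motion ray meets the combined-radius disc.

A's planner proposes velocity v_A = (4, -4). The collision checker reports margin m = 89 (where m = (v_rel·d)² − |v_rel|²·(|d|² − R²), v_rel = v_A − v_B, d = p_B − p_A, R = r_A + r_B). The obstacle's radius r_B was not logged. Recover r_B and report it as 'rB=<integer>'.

m = 89
d = (-16, -11);  v_rel = (-2, -1),  |v_rel|² = 5
v_rel×d = (-2)·(-11) − (-1)·(-16) = 6
since m = R²·5 − 6²:  R² = (36 + 89) / 5 = 25
R = √25 = 5  ⇒  r_B = 5 − 1 = 4

rB=4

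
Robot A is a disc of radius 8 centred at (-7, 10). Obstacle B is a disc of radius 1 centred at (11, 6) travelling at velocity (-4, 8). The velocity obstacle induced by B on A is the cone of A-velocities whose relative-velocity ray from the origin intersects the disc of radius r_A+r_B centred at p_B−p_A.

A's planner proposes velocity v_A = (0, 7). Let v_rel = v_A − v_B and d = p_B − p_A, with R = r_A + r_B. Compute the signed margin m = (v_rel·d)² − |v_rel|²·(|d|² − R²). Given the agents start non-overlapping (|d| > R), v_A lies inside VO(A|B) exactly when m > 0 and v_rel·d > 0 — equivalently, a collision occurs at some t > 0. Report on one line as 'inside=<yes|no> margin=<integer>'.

d = (18, -4),  |d|² = 340;  R = 8+1 = 9,  c = 340−9² = 259
v_rel = (4, -1),  |v_rel|² = 17;  v_rel·d = (4)·(18) + (-1)·(-4) = 76
17·t² − 152·t + 259 = 0  ⇒  m = 76² − 17·259 = 1373
m = 1373 > 0,  v_rel·d = 76 > 0  ⇒  inside

inside=yes margin=1373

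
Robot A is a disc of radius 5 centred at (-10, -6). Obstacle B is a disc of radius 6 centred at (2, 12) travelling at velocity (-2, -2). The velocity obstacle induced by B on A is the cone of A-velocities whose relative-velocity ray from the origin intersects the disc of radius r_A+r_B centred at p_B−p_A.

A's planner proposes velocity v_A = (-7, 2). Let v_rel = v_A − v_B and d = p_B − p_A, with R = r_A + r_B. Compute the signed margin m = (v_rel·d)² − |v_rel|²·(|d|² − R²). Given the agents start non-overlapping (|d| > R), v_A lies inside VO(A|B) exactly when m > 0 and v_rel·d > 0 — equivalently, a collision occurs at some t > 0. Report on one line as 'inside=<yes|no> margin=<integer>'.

d = (12, 18),  |d|² = 468;  R = 5+6 = 11,  c = 468−11² = 347
v_rel = (-5, 4),  |v_rel|² = 41;  v_rel·d = (-5)·(12) + (4)·(18) = 12
41·t² − 24·t + 347 = 0  ⇒  m = 12² − 41·347 = -14083
m = -14083 < 0,  v_rel·d = 12 > 0  ⇒  outside

inside=no margin=-14083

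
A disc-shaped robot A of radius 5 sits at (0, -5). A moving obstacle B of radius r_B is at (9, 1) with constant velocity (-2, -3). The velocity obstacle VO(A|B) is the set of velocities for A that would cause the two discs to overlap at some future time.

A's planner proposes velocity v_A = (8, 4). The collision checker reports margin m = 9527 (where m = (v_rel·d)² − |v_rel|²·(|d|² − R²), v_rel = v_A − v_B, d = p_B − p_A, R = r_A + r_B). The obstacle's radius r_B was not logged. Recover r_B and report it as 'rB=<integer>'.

m = 9527
d = (9, 6);  v_rel = (10, 7),  |v_rel|² = 149
v_rel×d = (10)·(6) − (7)·(9) = -3
since m = R²·149 − (-3)²:  R² = (9 + 9527) / 149 = 64
R = √64 = 8  ⇒  r_B = 8 − 5 = 3

rB=3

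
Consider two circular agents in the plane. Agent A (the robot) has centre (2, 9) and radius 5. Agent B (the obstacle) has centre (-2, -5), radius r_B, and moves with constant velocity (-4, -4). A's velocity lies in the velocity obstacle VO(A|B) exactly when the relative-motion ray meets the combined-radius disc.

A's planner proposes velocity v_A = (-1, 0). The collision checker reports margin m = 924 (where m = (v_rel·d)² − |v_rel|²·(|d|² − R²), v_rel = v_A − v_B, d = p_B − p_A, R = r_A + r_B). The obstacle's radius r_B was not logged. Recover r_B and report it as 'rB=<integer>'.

m = 924
d = (-4, -14);  v_rel = (3, 4),  |v_rel|² = 25
v_rel×d = (3)·(-14) − (4)·(-4) = -26
since m = R²·25 − (-26)²:  R² = (676 + 924) / 25 = 64
R = √64 = 8  ⇒  r_B = 8 − 5 = 3

rB=3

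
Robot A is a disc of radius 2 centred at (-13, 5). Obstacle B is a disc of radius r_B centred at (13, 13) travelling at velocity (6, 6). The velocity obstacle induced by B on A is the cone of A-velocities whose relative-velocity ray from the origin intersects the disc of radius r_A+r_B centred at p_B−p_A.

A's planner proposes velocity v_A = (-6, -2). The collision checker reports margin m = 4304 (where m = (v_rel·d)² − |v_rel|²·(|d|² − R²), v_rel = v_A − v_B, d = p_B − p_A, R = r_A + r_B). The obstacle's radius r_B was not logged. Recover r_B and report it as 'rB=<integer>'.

m = 4304
d = (26, 8);  v_rel = (-12, -8),  |v_rel|² = 208
v_rel×d = (-12)·(8) − (-8)·(26) = 112
since m = R²·208 − 112²:  R² = (12544 + 4304) / 208 = 81
R = √81 = 9  ⇒  r_B = 9 − 2 = 7

rB=7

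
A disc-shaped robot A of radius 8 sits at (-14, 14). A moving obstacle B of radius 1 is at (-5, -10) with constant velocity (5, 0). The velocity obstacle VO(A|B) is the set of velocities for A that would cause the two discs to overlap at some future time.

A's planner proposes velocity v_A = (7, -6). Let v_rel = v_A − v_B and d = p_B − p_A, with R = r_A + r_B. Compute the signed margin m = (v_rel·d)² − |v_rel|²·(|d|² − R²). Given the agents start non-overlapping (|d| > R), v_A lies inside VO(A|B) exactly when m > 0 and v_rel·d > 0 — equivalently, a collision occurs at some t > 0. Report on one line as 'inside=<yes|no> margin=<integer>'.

d = (9, -24),  |d|² = 657;  R = 8+1 = 9,  c = 657−9² = 576
v_rel = (2, -6),  |v_rel|² = 40;  v_rel·d = (2)·(9) + (-6)·(-24) = 162
40·t² − 324·t + 576 = 0  ⇒  m = 162² − 40·576 = 3204
m = 3204 > 0,  v_rel·d = 162 > 0  ⇒  inside

inside=yes margin=3204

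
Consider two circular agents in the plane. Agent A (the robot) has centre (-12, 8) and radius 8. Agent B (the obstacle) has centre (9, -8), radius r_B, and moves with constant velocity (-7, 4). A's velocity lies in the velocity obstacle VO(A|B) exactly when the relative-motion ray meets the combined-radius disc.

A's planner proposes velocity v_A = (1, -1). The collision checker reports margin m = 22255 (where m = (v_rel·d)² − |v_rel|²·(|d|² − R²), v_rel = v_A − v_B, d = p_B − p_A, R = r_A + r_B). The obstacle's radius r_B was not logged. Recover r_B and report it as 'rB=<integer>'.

m = 22255
d = (21, -16);  v_rel = (8, -5),  |v_rel|² = 89
v_rel×d = (8)·(-16) − (-5)·(21) = -23
since m = R²·89 − (-23)²:  R² = (529 + 22255) / 89 = 256
R = √256 = 16  ⇒  r_B = 16 − 8 = 8

rB=8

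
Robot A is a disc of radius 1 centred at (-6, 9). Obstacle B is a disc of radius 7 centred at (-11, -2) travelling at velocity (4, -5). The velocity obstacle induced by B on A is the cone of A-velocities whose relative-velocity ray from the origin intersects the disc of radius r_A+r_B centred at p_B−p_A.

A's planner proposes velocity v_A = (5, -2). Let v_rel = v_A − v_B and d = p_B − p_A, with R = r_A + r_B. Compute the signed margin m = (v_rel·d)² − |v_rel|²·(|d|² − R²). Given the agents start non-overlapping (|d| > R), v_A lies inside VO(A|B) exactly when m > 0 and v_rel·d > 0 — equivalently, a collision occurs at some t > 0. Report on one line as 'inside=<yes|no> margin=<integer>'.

d = (-5, -11),  |d|² = 146;  R = 1+7 = 8,  c = 146−8² = 82
v_rel = (1, 3),  |v_rel|² = 10;  v_rel·d = (1)·(-5) + (3)·(-11) = -38
10·t² + 76·t + 82 = 0  ⇒  m = (-38)² − 10·82 = 624
m = 624 > 0,  v_rel·d = -38 < 0  ⇒  outside

inside=no margin=624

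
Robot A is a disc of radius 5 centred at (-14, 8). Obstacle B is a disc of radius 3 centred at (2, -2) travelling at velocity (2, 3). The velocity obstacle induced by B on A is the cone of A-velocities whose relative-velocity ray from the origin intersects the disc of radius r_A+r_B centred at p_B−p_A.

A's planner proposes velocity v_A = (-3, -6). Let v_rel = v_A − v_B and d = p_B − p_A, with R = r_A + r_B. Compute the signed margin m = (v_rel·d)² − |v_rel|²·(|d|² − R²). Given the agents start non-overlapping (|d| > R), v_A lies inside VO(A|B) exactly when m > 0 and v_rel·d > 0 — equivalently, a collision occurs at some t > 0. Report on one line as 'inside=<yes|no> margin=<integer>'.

d = (16, -10),  |d|² = 356;  R = 5+3 = 8,  c = 356−8² = 292
v_rel = (-5, -9),  |v_rel|² = 106;  v_rel·d = (-5)·(16) + (-9)·(-10) = 10
106·t² − 20·t + 292 = 0  ⇒  m = 10² − 106·292 = -30852
m = -30852 < 0,  v_rel·d = 10 > 0  ⇒  outside

inside=no margin=-30852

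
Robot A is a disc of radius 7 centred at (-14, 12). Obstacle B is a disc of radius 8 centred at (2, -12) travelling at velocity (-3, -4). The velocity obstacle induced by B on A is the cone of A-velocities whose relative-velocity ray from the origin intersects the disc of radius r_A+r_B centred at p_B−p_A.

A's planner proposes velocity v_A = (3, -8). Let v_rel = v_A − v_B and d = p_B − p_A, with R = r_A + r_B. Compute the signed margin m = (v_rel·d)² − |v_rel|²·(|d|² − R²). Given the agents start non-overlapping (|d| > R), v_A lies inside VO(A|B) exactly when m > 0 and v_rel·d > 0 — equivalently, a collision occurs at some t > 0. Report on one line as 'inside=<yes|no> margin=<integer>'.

d = (16, -24),  |d|² = 832;  R = 7+8 = 15,  c = 832−15² = 607
v_rel = (6, -4),  |v_rel|² = 52;  v_rel·d = (6)·(16) + (-4)·(-24) = 192
52·t² − 384·t + 607 = 0  ⇒  m = 192² − 52·607 = 5300
m = 5300 > 0,  v_rel·d = 192 > 0  ⇒  inside

inside=yes margin=5300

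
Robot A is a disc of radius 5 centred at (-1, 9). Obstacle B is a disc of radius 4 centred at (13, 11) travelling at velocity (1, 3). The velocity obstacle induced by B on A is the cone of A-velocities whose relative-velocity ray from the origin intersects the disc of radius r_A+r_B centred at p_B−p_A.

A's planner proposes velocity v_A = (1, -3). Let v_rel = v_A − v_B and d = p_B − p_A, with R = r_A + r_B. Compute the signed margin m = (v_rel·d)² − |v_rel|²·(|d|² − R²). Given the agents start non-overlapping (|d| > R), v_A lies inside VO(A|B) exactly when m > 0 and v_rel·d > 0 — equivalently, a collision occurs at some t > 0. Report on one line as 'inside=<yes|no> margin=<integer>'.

d = (14, 2),  |d|² = 200;  R = 5+4 = 9,  c = 200−9² = 119
v_rel = (0, -6),  |v_rel|² = 36;  v_rel·d = (0)·(14) + (-6)·(2) = -12
36·t² + 24·t + 119 = 0  ⇒  m = (-12)² − 36·119 = -4140
m = -4140 < 0,  v_rel·d = -12 < 0  ⇒  outside

inside=no margin=-4140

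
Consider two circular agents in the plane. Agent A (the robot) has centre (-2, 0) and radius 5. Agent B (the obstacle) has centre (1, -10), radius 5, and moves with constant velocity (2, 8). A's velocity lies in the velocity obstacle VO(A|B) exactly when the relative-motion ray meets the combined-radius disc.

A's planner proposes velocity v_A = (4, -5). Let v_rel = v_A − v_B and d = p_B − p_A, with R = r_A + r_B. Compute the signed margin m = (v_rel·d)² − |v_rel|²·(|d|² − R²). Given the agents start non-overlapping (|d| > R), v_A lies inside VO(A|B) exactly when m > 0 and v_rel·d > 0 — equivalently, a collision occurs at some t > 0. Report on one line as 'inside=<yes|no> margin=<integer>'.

d = (3, -10),  |d|² = 109;  R = 5+5 = 10,  c = 109−10² = 9
v_rel = (2, -13),  |v_rel|² = 173;  v_rel·d = (2)·(3) + (-13)·(-10) = 136
173·t² − 272·t + 9 = 0  ⇒  m = 136² − 173·9 = 16939
m = 16939 > 0,  v_rel·d = 136 > 0  ⇒  inside

inside=yes margin=16939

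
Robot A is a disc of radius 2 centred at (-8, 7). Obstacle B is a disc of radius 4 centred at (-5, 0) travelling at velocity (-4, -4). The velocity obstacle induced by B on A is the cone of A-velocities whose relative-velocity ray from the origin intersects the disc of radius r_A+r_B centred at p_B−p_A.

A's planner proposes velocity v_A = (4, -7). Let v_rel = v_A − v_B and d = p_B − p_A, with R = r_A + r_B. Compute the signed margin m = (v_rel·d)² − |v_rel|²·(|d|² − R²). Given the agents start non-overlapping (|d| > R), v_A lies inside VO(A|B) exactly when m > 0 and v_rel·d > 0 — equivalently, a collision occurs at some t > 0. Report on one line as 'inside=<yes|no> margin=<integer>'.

d = (3, -7),  |d|² = 58;  R = 2+4 = 6,  c = 58−6² = 22
v_rel = (8, -3),  |v_rel|² = 73;  v_rel·d = (8)·(3) + (-3)·(-7) = 45
73·t² − 90·t + 22 = 0  ⇒  m = 45² − 73·22 = 419
m = 419 > 0,  v_rel·d = 45 > 0  ⇒  inside

inside=yes margin=419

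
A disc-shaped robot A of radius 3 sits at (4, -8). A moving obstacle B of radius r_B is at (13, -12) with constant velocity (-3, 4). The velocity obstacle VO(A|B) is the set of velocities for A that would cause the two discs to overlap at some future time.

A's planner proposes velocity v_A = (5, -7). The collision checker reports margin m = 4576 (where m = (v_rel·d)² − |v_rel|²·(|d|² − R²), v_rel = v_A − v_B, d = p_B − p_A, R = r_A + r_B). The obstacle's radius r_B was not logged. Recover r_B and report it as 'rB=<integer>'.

m = 4576
d = (9, -4);  v_rel = (8, -11),  |v_rel|² = 185
v_rel×d = (8)·(-4) − (-11)·(9) = 67
since m = R²·185 − 67²:  R² = (4489 + 4576) / 185 = 49
R = √49 = 7  ⇒  r_B = 7 − 3 = 4

rB=4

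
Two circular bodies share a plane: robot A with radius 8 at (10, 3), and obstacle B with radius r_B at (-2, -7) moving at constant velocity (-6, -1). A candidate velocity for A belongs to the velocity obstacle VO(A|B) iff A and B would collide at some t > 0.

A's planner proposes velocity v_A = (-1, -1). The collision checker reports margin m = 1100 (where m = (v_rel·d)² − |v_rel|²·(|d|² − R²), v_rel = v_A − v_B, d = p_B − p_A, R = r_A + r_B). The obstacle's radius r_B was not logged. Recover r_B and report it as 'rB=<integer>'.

m = 1100
d = (-12, -10);  v_rel = (5, 0),  |v_rel|² = 25
v_rel×d = (5)·(-10) − (0)·(-12) = -50
since m = R²·25 − (-50)²:  R² = (2500 + 1100) / 25 = 144
R = √144 = 12  ⇒  r_B = 12 − 8 = 4

rB=4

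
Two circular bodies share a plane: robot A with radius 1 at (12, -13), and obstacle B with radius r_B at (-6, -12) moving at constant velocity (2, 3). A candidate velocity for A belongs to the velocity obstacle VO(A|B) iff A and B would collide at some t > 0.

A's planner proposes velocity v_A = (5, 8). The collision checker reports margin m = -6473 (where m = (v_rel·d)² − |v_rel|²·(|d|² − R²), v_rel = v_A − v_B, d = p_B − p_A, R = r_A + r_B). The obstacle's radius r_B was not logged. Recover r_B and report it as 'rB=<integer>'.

m = -6473
d = (-18, 1);  v_rel = (3, 5),  |v_rel|² = 34
v_rel×d = (3)·(1) − (5)·(-18) = 93
since m = R²·34 − 93²:  R² = (8649 + -6473) / 34 = 64
R = √64 = 8  ⇒  r_B = 8 − 1 = 7

rB=7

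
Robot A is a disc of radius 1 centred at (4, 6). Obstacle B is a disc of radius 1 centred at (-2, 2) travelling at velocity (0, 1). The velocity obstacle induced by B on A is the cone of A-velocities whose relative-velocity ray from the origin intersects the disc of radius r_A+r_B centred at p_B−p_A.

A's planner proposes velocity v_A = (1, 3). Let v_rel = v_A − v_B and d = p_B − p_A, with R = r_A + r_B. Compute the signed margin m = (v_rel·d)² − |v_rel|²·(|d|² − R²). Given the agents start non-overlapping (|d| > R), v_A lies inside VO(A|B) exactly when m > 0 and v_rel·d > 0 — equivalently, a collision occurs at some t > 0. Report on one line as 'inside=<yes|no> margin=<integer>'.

d = (-6, -4),  |d|² = 52;  R = 1+1 = 2,  c = 52−2² = 48
v_rel = (1, 2),  |v_rel|² = 5;  v_rel·d = (1)·(-6) + (2)·(-4) = -14
5·t² + 28·t + 48 = 0  ⇒  m = (-14)² − 5·48 = -44
m = -44 < 0,  v_rel·d = -14 < 0  ⇒  outside

inside=no margin=-44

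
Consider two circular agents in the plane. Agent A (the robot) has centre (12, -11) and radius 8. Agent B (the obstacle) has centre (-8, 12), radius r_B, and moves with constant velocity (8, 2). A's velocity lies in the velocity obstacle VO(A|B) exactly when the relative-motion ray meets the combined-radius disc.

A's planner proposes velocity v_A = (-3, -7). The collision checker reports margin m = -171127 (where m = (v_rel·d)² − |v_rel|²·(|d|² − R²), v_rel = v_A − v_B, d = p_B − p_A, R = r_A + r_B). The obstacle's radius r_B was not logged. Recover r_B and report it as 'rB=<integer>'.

m = -171127
d = (-20, 23);  v_rel = (-11, -9),  |v_rel|² = 202
v_rel×d = (-11)·(23) − (-9)·(-20) = -433
since m = R²·202 − (-433)²:  R² = (187489 + -171127) / 202 = 81
R = √81 = 9  ⇒  r_B = 9 − 8 = 1

rB=1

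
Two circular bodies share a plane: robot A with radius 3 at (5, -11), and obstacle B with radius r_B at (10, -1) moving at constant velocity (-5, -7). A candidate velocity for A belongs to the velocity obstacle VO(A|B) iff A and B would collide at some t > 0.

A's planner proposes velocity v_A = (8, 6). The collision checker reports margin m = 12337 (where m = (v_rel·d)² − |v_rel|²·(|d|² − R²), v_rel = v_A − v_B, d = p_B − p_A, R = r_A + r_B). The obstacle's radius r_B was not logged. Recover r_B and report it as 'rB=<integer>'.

m = 12337
d = (5, 10);  v_rel = (13, 13),  |v_rel|² = 338
v_rel×d = (13)·(10) − (13)·(5) = 65
since m = R²·338 − 65²:  R² = (4225 + 12337) / 338 = 49
R = √49 = 7  ⇒  r_B = 7 − 3 = 4

rB=4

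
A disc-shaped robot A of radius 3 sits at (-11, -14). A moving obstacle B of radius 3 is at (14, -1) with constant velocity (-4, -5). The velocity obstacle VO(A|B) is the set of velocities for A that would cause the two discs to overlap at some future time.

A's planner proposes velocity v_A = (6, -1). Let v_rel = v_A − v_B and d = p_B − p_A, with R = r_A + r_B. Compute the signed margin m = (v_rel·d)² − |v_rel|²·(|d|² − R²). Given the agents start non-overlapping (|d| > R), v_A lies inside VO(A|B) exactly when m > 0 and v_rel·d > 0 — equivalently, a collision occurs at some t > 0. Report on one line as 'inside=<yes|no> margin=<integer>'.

d = (25, 13),  |d|² = 794;  R = 3+3 = 6,  c = 794−6² = 758
v_rel = (10, 4),  |v_rel|² = 116;  v_rel·d = (10)·(25) + (4)·(13) = 302
116·t² − 604·t + 758 = 0  ⇒  m = 302² − 116·758 = 3276
m = 3276 > 0,  v_rel·d = 302 > 0  ⇒  inside

inside=yes margin=3276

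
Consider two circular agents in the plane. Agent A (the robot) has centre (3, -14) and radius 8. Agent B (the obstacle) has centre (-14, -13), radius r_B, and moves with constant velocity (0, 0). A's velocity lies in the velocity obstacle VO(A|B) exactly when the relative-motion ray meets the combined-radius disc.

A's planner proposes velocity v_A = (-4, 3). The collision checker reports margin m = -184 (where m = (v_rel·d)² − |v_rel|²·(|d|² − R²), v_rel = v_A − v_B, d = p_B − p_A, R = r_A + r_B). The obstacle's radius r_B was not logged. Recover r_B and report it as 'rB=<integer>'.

m = -184
d = (-17, 1);  v_rel = (-4, 3),  |v_rel|² = 25
v_rel×d = (-4)·(1) − (3)·(-17) = 47
since m = R²·25 − 47²:  R² = (2209 + -184) / 25 = 81
R = √81 = 9  ⇒  r_B = 9 − 8 = 1

rB=1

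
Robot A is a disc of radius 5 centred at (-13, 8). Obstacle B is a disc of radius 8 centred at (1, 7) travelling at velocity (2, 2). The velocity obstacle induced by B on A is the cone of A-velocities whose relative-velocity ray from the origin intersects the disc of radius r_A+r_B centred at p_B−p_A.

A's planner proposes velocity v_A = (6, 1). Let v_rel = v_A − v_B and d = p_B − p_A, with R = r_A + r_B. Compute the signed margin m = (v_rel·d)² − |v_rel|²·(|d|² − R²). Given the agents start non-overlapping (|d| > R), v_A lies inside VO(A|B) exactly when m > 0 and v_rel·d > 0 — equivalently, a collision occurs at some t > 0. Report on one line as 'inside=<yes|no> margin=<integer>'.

d = (14, -1),  |d|² = 197;  R = 5+8 = 13,  c = 197−13² = 28
v_rel = (4, -1),  |v_rel|² = 17;  v_rel·d = (4)·(14) + (-1)·(-1) = 57
17·t² − 114·t + 28 = 0  ⇒  m = 57² − 17·28 = 2773
m = 2773 > 0,  v_rel·d = 57 > 0  ⇒  inside

inside=yes margin=2773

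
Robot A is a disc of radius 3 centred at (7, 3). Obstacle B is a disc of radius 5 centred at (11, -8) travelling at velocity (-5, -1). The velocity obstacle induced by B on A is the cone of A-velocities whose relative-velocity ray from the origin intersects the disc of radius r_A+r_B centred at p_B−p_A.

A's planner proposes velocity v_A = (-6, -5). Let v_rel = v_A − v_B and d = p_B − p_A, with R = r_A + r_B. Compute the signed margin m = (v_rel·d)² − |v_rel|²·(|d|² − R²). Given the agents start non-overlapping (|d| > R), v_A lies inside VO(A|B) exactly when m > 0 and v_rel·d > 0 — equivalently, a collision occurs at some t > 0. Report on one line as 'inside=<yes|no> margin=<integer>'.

d = (4, -11),  |d|² = 137;  R = 3+5 = 8,  c = 137−8² = 73
v_rel = (-1, -4),  |v_rel|² = 17;  v_rel·d = (-1)·(4) + (-4)·(-11) = 40
17·t² − 80·t + 73 = 0  ⇒  m = 40² − 17·73 = 359
m = 359 > 0,  v_rel·d = 40 > 0  ⇒  inside

inside=yes margin=359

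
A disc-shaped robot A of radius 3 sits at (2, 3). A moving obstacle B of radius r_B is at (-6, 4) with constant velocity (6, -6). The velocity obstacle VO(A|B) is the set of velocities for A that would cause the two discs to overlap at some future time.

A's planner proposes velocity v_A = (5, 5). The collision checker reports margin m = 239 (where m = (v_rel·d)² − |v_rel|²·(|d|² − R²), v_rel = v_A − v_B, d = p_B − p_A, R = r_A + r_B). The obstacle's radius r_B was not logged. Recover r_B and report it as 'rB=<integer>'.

m = 239
d = (-8, 1);  v_rel = (-1, 11),  |v_rel|² = 122
v_rel×d = (-1)·(1) − (11)·(-8) = 87
since m = R²·122 − 87²:  R² = (7569 + 239) / 122 = 64
R = √64 = 8  ⇒  r_B = 8 − 3 = 5

rB=5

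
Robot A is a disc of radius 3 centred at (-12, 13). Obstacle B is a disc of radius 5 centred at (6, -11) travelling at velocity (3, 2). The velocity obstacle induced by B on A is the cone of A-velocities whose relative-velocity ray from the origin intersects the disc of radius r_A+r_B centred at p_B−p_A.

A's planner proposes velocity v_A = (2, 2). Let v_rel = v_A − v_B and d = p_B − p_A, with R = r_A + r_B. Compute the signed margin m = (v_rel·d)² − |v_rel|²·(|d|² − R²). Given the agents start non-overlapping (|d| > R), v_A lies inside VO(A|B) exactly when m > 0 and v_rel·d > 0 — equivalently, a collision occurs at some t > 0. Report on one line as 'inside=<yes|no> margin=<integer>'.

d = (18, -24),  |d|² = 900;  R = 3+5 = 8,  c = 900−8² = 836
v_rel = (-1, 0),  |v_rel|² = 1;  v_rel·d = (-1)·(18) + (0)·(-24) = -18
1·t² + 36·t + 836 = 0  ⇒  m = (-18)² − 1·836 = -512
m = -512 < 0,  v_rel·d = -18 < 0  ⇒  outside

inside=no margin=-512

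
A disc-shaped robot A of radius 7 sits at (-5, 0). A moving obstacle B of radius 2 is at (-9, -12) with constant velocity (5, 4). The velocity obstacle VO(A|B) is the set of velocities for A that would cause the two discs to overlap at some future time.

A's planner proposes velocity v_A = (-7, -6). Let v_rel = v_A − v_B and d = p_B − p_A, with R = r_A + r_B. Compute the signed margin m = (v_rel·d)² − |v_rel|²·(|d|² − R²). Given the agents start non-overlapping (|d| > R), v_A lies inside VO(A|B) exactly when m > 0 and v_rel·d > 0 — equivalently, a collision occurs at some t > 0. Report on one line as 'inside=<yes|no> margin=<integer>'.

d = (-4, -12),  |d|² = 160;  R = 7+2 = 9,  c = 160−9² = 79
v_rel = (-12, -10),  |v_rel|² = 244;  v_rel·d = (-12)·(-4) + (-10)·(-12) = 168
244·t² − 336·t + 79 = 0  ⇒  m = 168² − 244·79 = 8948
m = 8948 > 0,  v_rel·d = 168 > 0  ⇒  inside

inside=yes margin=8948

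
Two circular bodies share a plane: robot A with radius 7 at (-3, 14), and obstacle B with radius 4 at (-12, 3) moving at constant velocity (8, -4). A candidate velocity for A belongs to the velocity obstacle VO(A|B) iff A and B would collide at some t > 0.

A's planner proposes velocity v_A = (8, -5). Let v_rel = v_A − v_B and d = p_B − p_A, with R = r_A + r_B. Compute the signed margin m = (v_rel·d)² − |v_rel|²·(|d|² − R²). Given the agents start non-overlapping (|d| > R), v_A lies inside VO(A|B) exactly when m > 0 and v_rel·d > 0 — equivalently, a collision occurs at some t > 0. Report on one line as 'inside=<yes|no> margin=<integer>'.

d = (-9, -11),  |d|² = 202;  R = 7+4 = 11,  c = 202−11² = 81
v_rel = (0, -1),  |v_rel|² = 1;  v_rel·d = (0)·(-9) + (-1)·(-11) = 11
1·t² − 22·t + 81 = 0  ⇒  m = 11² − 1·81 = 40
m = 40 > 0,  v_rel·d = 11 > 0  ⇒  inside

inside=yes margin=40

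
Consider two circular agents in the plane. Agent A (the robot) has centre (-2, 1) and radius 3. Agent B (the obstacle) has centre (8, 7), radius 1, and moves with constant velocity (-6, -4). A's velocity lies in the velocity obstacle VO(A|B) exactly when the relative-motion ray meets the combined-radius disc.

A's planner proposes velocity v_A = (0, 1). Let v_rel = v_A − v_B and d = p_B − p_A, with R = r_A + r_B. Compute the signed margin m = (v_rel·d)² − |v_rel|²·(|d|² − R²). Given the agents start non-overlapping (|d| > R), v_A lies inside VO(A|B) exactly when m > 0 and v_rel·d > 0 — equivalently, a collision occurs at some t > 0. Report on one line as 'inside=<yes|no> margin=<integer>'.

d = (10, 6),  |d|² = 136;  R = 3+1 = 4,  c = 136−4² = 120
v_rel = (6, 5),  |v_rel|² = 61;  v_rel·d = (6)·(10) + (5)·(6) = 90
61·t² − 180·t + 120 = 0  ⇒  m = 90² − 61·120 = 780
m = 780 > 0,  v_rel·d = 90 > 0  ⇒  inside

inside=yes margin=780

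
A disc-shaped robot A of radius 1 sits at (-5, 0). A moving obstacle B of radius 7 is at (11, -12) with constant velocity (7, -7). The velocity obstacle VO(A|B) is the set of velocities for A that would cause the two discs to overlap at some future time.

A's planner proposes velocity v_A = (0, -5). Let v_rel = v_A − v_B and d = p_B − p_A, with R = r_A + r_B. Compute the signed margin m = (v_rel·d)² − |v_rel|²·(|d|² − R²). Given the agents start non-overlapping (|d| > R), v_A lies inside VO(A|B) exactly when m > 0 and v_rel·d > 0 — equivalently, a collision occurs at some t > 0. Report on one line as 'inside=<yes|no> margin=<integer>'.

d = (16, -12),  |d|² = 400;  R = 1+7 = 8,  c = 400−8² = 336
v_rel = (-7, 2),  |v_rel|² = 53;  v_rel·d = (-7)·(16) + (2)·(-12) = -136
53·t² + 272·t + 336 = 0  ⇒  m = (-136)² − 53·336 = 688
m = 688 > 0,  v_rel·d = -136 < 0  ⇒  outside

inside=no margin=688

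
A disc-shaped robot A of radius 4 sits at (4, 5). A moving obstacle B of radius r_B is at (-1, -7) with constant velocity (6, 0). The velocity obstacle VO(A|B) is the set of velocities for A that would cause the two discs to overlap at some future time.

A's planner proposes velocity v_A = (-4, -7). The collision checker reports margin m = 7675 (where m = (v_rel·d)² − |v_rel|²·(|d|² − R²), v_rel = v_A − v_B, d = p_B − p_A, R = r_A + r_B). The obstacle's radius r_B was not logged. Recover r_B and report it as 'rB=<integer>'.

m = 7675
d = (-5, -12);  v_rel = (-10, -7),  |v_rel|² = 149
v_rel×d = (-10)·(-12) − (-7)·(-5) = 85
since m = R²·149 − 85²:  R² = (7225 + 7675) / 149 = 100
R = √100 = 10  ⇒  r_B = 10 − 4 = 6

rB=6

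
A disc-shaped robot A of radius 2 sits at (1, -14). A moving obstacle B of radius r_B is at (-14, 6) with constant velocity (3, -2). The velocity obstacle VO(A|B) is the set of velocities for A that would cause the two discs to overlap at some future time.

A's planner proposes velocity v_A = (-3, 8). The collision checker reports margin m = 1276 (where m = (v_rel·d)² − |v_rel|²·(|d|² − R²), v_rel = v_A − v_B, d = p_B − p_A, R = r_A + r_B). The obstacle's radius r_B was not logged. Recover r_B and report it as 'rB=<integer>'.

m = 1276
d = (-15, 20);  v_rel = (-6, 10),  |v_rel|² = 136
v_rel×d = (-6)·(20) − (10)·(-15) = 30
since m = R²·136 − 30²:  R² = (900 + 1276) / 136 = 16
R = √16 = 4  ⇒  r_B = 4 − 2 = 2

rB=2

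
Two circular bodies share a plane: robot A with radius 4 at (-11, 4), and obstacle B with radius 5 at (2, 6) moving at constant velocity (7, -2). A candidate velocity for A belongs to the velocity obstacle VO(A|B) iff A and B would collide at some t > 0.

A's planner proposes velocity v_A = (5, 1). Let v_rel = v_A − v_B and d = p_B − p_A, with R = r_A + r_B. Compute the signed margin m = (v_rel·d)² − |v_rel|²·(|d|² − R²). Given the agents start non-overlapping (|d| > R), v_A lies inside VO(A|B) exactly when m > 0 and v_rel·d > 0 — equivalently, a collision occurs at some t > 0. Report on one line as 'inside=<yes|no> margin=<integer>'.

d = (13, 2),  |d|² = 173;  R = 4+5 = 9,  c = 173−9² = 92
v_rel = (-2, 3),  |v_rel|² = 13;  v_rel·d = (-2)·(13) + (3)·(2) = -20
13·t² + 40·t + 92 = 0  ⇒  m = (-20)² − 13·92 = -796
m = -796 < 0,  v_rel·d = -20 < 0  ⇒  outside

inside=no margin=-796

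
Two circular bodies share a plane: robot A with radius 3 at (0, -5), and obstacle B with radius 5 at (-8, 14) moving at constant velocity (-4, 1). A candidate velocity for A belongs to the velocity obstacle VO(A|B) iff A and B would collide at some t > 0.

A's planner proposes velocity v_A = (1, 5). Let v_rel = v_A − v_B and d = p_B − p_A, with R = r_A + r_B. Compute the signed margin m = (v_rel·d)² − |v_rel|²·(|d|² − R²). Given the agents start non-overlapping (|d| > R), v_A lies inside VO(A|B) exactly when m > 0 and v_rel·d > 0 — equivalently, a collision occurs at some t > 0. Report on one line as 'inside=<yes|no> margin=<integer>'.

d = (-8, 19),  |d|² = 425;  R = 3+5 = 8,  c = 425−8² = 361
v_rel = (5, 4),  |v_rel|² = 41;  v_rel·d = (5)·(-8) + (4)·(19) = 36
41·t² − 72·t + 361 = 0  ⇒  m = 36² − 41·361 = -13505
m = -13505 < 0,  v_rel·d = 36 > 0  ⇒  outside

inside=no margin=-13505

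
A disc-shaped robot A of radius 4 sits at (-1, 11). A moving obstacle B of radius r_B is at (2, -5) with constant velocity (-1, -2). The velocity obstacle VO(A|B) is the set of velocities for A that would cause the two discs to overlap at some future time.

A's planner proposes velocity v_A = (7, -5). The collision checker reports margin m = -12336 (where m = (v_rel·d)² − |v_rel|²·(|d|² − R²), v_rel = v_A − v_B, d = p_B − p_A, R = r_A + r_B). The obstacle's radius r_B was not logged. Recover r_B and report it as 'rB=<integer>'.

m = -12336
d = (3, -16);  v_rel = (8, -3),  |v_rel|² = 73
v_rel×d = (8)·(-16) − (-3)·(3) = -119
since m = R²·73 − (-119)²:  R² = (14161 + -12336) / 73 = 25
R = √25 = 5  ⇒  r_B = 5 − 4 = 1

rB=1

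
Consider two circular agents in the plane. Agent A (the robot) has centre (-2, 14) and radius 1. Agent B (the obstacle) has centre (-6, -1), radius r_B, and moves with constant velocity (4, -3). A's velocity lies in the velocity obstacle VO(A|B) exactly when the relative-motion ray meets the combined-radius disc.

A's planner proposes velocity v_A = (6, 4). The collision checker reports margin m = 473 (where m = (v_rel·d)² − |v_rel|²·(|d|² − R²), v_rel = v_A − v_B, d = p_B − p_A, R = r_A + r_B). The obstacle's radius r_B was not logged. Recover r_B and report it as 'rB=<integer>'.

m = 473
d = (-4, -15);  v_rel = (2, 7),  |v_rel|² = 53
v_rel×d = (2)·(-15) − (7)·(-4) = -2
since m = R²·53 − (-2)²:  R² = (4 + 473) / 53 = 9
R = √9 = 3  ⇒  r_B = 3 − 1 = 2

rB=2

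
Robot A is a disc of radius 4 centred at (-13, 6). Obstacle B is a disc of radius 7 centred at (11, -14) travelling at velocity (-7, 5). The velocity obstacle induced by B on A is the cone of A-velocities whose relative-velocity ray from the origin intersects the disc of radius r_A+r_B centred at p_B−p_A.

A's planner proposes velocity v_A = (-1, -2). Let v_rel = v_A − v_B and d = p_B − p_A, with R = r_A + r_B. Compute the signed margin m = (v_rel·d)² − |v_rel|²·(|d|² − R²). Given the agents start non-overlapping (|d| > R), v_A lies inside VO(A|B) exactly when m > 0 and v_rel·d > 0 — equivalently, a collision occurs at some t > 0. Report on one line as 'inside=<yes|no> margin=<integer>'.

d = (24, -20),  |d|² = 976;  R = 4+7 = 11,  c = 976−11² = 855
v_rel = (6, -7),  |v_rel|² = 85;  v_rel·d = (6)·(24) + (-7)·(-20) = 284
85·t² − 568·t + 855 = 0  ⇒  m = 284² − 85·855 = 7981
m = 7981 > 0,  v_rel·d = 284 > 0  ⇒  inside

inside=yes margin=7981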